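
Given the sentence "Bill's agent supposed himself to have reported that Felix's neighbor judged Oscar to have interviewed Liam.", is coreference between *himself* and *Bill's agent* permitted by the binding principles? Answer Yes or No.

Yes

*himself* is a reflexive; Principle A requires it to be bound within its binding domain — the matrix clause.
— Bill's agent: subject of the matrix clause; c-commands the reflexive within its binding domain — allowed (Principle A).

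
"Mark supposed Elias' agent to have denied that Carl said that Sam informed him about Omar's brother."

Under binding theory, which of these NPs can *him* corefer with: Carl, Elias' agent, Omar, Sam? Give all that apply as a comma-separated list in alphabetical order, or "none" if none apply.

Carl, Elias' agent

*him* is a pronoun; Principle B requires it to be free in its binding domain — the clause headed by 'informed'.
— Carl: subject of the clause headed by 'said'; c-commands the pronoun but lies outside its binding domain — allowed.
— Elias' agent: subject of the clause headed by 'denied'; c-commands the pronoun but lies outside its binding domain — allowed.
— Omar: possessor inside the second object DP of the clause headed by 'informed'; is c-commanded by the pronoun; coreference would bind this R-expression — blocked (Principle C).
— Sam: subject of the clause headed by 'informed'; c-commands the pronoun within its binding domain — blocked (Principle B).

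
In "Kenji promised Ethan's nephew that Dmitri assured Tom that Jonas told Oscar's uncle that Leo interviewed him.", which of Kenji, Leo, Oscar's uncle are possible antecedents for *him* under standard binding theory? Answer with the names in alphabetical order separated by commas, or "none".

Kenji, Oscar's uncle

*him* is a pronoun; Principle B requires it to be free in its binding domain — the clause headed by 'interviewed'.
— Kenji: subject of the matrix clause; c-commands the pronoun but lies outside its binding domain — allowed.
— Leo: subject of the clause headed by 'interviewed'; c-commands the pronoun within its binding domain — blocked (Principle B).
— Oscar's uncle: object of the clause headed by 'told'; c-commands the pronoun but lies outside its binding domain — allowed.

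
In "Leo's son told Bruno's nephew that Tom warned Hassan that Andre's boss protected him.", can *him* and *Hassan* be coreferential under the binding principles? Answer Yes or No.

Yes

*Hassan* is an R-expression; Principle C requires it to be free (not bound by any c-commanding expression).
— him: object of the clause headed by 'protected'; the pronoun does not c-command the R-expression — coreference allowed.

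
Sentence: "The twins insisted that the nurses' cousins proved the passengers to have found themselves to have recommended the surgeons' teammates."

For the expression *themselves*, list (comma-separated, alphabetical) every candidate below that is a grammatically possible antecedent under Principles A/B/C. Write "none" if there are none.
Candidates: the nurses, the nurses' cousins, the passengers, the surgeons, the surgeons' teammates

the passengers

*themselves* is a reflexive; Principle A requires it to be bound within its binding domain — the clause headed by 'found'.
— the nurses: possessor inside the subject DP of the clause headed by 'proved'; does not c-command the reflexive — cannot bind it (Principle A).
— the nurses' cousins: subject of the clause headed by 'proved'; c-commands the reflexive but lies outside its binding domain — cannot bind it (Principle A).
— the passengers: subject of the clause headed by 'found'; c-commands the reflexive within its binding domain — allowed (Principle A).
— the surgeons: possessor inside the object DP of the clause headed by 'recommended'; does not c-command the reflexive — cannot bind it (Principle A).
— the surgeons' teammates: object of the clause headed by 'recommended'; does not c-command the reflexive — cannot bind it (Principle A).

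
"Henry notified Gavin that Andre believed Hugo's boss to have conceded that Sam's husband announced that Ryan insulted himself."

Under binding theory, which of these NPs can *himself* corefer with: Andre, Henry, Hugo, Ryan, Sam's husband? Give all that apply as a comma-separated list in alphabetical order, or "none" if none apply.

Ryan

*himself* is a reflexive; Principle A requires it to be bound within its binding domain — the clause headed by 'insulted'.
— Andre: subject of the clause headed by 'believed'; c-commands the reflexive but lies outside its binding domain — cannot bind it (Principle A).
— Henry: subject of the matrix clause; c-commands the reflexive but lies outside its binding domain — cannot bind it (Principle A).
— Hugo: possessor inside the subject DP of the clause headed by 'conceded'; does not c-command the reflexive — cannot bind it (Principle A).
— Ryan: subject of the clause headed by 'insulted'; c-commands the reflexive within its binding domain — allowed (Principle A).
— Sam's husband: subject of the clause headed by 'announced'; c-commands the reflexive but lies outside its binding domain — cannot bind it (Principle A).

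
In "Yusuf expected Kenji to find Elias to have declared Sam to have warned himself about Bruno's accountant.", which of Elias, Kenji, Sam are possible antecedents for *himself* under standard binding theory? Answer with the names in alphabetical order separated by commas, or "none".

*himself* is a reflexive; Principle A requires it to be bound within its binding domain — the clause headed by 'warned'.
— Elias: subject of the clause headed by 'declared'; c-commands the reflexive but lies outside its binding domain — cannot bind it (Principle A).
— Kenji: subject of the clause headed by 'find'; c-commands the reflexive but lies outside its binding domain — cannot bind it (Principle A).
— Sam: subject of the clause headed by 'warned'; c-commands the reflexive within its binding domain — allowed (Principle A).

Sam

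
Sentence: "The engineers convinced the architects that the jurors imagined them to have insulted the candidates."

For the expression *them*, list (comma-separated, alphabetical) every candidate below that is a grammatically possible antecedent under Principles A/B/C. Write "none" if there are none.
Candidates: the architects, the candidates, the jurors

*them* is a pronoun; Principle B requires it to be free in its binding domain — the clause headed by 'imagined'.
— the architects: object of the matrix clause; c-commands the pronoun but lies outside its binding domain — allowed.
— the candidates: object of the clause headed by 'insulted'; is c-commanded by the pronoun; coreference would bind this R-expression — blocked (Principle C).
— the jurors: subject of the clause headed by 'imagined'; c-commands the pronoun within its binding domain — blocked (Principle B).

the architects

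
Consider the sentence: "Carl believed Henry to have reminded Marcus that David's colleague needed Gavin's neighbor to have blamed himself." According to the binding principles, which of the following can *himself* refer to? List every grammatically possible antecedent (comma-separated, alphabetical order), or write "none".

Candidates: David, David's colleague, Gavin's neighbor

*himself* is a reflexive; Principle A requires it to be bound within its binding domain — the clause headed by 'blamed'.
— David: possessor inside the subject DP of the clause headed by 'needed'; does not c-command the reflexive — cannot bind it (Principle A).
— David's colleague: subject of the clause headed by 'needed'; c-commands the reflexive but lies outside its binding domain — cannot bind it (Principle A).
— Gavin's neighbor: subject of the clause headed by 'blamed'; c-commands the reflexive within its binding domain — allowed (Principle A).

Gavin's neighbor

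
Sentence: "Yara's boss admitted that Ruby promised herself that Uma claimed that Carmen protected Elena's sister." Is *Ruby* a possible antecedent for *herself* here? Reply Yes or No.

Yes

*herself* is a reflexive; Principle A requires it to be bound within its binding domain — the clause headed by 'promised'.
— Ruby: subject of the clause headed by 'promised'; c-commands the reflexive within its binding domain — allowed (Principle A).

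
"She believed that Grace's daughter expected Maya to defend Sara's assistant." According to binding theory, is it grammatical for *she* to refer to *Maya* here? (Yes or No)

No

*Maya* is an R-expression; Principle C requires it to be free (not bound by any c-commanding expression).
— she: subject of the matrix clause; the pronoun c-commands the R-expression — coreference blocked (Principle C).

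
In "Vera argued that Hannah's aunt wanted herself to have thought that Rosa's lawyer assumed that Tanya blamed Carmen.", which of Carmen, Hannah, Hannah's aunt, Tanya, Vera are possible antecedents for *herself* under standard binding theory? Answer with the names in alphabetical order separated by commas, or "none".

*herself* is a reflexive; Principle A requires it to be bound within its binding domain — the clause headed by 'wanted'.
— Carmen: object of the clause headed by 'blamed'; does not c-command the reflexive — cannot bind it (Principle A).
— Hannah: possessor inside the subject DP of the clause headed by 'wanted'; does not c-command the reflexive — cannot bind it (Principle A).
— Hannah's aunt: subject of the clause headed by 'wanted'; c-commands the reflexive within its binding domain — allowed (Principle A).
— Tanya: subject of the clause headed by 'blamed'; does not c-command the reflexive — cannot bind it (Principle A).
— Vera: subject of the matrix clause; c-commands the reflexive but lies outside its binding domain — cannot bind it (Principle A).

Hannah's aunt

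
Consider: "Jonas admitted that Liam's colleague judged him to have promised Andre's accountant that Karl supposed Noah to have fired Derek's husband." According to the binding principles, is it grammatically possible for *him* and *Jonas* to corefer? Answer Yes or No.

*him* is a pronoun; Principle B requires it to be free in its binding domain — the clause headed by 'judged'.
— Jonas: subject of the matrix clause; c-commands the pronoun but lies outside its binding domain — allowed.

Yes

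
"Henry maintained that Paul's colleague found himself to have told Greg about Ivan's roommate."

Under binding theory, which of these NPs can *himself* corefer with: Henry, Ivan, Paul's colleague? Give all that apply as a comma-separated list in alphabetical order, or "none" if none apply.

*himself* is a reflexive; Principle A requires it to be bound within its binding domain — the clause headed by 'found'.
— Henry: subject of the matrix clause; c-commands the reflexive but lies outside its binding domain — cannot bind it (Principle A).
— Ivan: possessor inside the second object DP of the clause headed by 'told'; does not c-command the reflexive — cannot bind it (Principle A).
— Paul's colleague: subject of the clause headed by 'found'; c-commands the reflexive within its binding domain — allowed (Principle A).

Paul's colleague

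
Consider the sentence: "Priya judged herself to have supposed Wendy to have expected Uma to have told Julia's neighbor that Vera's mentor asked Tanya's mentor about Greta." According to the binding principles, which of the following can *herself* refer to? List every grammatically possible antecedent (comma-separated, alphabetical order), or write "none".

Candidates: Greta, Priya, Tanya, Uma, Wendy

*herself* is a reflexive; Principle A requires it to be bound within its binding domain — the matrix clause.
— Greta: second object of the clause headed by 'asked'; does not c-command the reflexive — cannot bind it (Principle A).
— Priya: subject of the matrix clause; c-commands the reflexive within its binding domain — allowed (Principle A).
— Tanya: possessor inside the object DP of the clause headed by 'asked'; does not c-command the reflexive — cannot bind it (Principle A).
— Uma: subject of the clause headed by 'told'; does not c-command the reflexive — cannot bind it (Principle A).
— Wendy: subject of the clause headed by 'expected'; does not c-command the reflexive — cannot bind it (Principle A).

Priya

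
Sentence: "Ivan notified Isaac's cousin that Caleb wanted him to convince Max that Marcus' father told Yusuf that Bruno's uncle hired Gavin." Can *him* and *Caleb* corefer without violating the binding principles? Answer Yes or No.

*Caleb* is an R-expression; Principle C requires it to be free (not bound by any c-commanding expression).
— him: subject of the clause headed by 'convince'; the R-expression locally c-commands the pronoun — coreference blocked (Principle B on the pronoun).

No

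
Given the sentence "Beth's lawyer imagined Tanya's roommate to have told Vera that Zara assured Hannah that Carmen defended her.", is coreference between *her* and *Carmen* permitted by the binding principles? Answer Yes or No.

*her* is a pronoun; Principle B requires it to be free in its binding domain — the clause headed by 'defended'.
— Carmen: subject of the clause headed by 'defended'; c-commands the pronoun within its binding domain — blocked (Principle B).

No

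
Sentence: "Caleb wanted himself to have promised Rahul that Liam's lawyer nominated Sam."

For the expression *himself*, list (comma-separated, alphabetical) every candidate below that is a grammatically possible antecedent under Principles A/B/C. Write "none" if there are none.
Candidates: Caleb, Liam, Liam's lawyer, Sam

Caleb

*himself* is a reflexive; Principle A requires it to be bound within its binding domain — the matrix clause.
— Caleb: subject of the matrix clause; c-commands the reflexive within its binding domain — allowed (Principle A).
— Liam: possessor inside the subject DP of the clause headed by 'nominated'; does not c-command the reflexive — cannot bind it (Principle A).
— Liam's lawyer: subject of the clause headed by 'nominated'; does not c-command the reflexive — cannot bind it (Principle A).
— Sam: object of the clause headed by 'nominated'; does not c-command the reflexive — cannot bind it (Principle A).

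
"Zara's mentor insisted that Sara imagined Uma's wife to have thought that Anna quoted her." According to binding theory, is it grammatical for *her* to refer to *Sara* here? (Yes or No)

*Sara* is an R-expression; Principle C requires it to be free (not bound by any c-commanding expression).
— her: object of the clause headed by 'quoted'; the pronoun does not c-command the R-expression — coreference allowed.

Yes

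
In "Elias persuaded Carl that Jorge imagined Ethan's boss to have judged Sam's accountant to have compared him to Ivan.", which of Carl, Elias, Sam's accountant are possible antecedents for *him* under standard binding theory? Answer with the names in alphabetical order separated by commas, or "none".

Carl, Elias

*him* is a pronoun; Principle B requires it to be free in its binding domain — the clause headed by 'compared'.
— Carl: object of the matrix clause; c-commands the pronoun but lies outside its binding domain — allowed.
— Elias: subject of the matrix clause; c-commands the pronoun but lies outside its binding domain — allowed.
— Sam's accountant: subject of the clause headed by 'compared'; c-commands the pronoun within its binding domain — blocked (Principle B).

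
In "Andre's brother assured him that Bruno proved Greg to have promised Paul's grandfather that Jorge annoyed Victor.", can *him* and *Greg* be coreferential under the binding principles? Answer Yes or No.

*Greg* is an R-expression; Principle C requires it to be free (not bound by any c-commanding expression).
— him: object of the matrix clause; the pronoun c-commands the R-expression — coreference blocked (Principle C).

No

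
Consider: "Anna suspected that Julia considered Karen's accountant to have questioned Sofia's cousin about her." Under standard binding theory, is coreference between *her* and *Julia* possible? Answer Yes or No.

*Julia* is an R-expression; Principle C requires it to be free (not bound by any c-commanding expression).
— her: second object of the clause headed by 'questioned'; the pronoun does not c-command the R-expression — coreference allowed.

Yes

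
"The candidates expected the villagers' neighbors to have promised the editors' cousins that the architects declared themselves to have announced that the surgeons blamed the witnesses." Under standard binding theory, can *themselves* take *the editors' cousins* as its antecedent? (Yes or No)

No

*themselves* is a reflexive; Principle A requires it to be bound within its binding domain — the clause headed by 'declared'.
— the editors' cousins: object of the clause headed by 'promised'; c-commands the reflexive but lies outside its binding domain — cannot bind it (Principle A).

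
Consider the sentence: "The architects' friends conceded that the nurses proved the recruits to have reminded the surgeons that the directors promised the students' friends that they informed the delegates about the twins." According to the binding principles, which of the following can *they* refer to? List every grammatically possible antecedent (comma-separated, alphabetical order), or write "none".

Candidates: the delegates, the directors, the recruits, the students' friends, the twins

*they* is a pronoun; Principle B requires it to be free in its binding domain — the clause headed by 'informed'.
— the delegates: object of the clause headed by 'informed'; is c-commanded by the pronoun; coreference would bind this R-expression — blocked (Principle C).
— the directors: subject of the clause headed by 'promised'; c-commands the pronoun but lies outside its binding domain — allowed.
— the recruits: subject of the clause headed by 'reminded'; c-commands the pronoun but lies outside its binding domain — allowed.
— the students' friends: object of the clause headed by 'promised'; c-commands the pronoun but lies outside its binding domain — allowed.
— the twins: second object of the clause headed by 'informed'; is c-commanded by the pronoun; coreference would bind this R-expression — blocked (Principle C).

the directors, the recruits, the students' friends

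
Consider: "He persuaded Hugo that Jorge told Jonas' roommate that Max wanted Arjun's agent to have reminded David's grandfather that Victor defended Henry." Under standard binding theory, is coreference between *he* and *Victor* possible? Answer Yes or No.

*Victor* is an R-expression; Principle C requires it to be free (not bound by any c-commanding expression).
— he: subject of the matrix clause; the pronoun c-commands the R-expression — coreference blocked (Principle C).

No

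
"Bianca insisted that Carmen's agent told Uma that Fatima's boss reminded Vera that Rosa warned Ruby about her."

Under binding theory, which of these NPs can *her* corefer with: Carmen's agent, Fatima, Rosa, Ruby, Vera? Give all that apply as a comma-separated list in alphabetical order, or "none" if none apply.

*her* is a pronoun; Principle B requires it to be free in its binding domain — the clause headed by 'warned'.
— Carmen's agent: subject of the clause headed by 'told'; c-commands the pronoun but lies outside its binding domain — allowed.
— Fatima: possessor inside the subject DP of the clause headed by 'reminded'; does not c-command the pronoun — Principle B does not apply; allowed.
— Rosa: subject of the clause headed by 'warned'; c-commands the pronoun within its binding domain — blocked (Principle B).
— Ruby: object of the clause headed by 'warned'; c-commands the pronoun within its binding domain — blocked (Principle B).
— Vera: object of the clause headed by 'reminded'; c-commands the pronoun but lies outside its binding domain — allowed.

Carmen's agent, Fatima, Vera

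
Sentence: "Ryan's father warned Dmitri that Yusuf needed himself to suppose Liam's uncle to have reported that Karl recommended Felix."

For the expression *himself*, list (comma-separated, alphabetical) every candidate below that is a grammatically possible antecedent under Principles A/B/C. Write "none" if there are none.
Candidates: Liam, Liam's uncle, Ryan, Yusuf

Yusuf

*himself* is a reflexive; Principle A requires it to be bound within its binding domain — the clause headed by 'needed'.
— Liam: possessor inside the subject DP of the clause headed by 'reported'; does not c-command the reflexive — cannot bind it (Principle A).
— Liam's uncle: subject of the clause headed by 'reported'; does not c-command the reflexive — cannot bind it (Principle A).
— Ryan: possessor inside the subject DP of the matrix clause; does not c-command the reflexive — cannot bind it (Principle A).
— Yusuf: subject of the clause headed by 'needed'; c-commands the reflexive within its binding domain — allowed (Principle A).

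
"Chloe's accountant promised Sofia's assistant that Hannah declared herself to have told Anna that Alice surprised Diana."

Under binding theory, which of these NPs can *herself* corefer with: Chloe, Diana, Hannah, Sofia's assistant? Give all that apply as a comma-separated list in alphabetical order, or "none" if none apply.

*herself* is a reflexive; Principle A requires it to be bound within its binding domain — the clause headed by 'declared'.
— Chloe: possessor inside the subject DP of the matrix clause; does not c-command the reflexive — cannot bind it (Principle A).
— Diana: object of the clause headed by 'surprised'; does not c-command the reflexive — cannot bind it (Principle A).
— Hannah: subject of the clause headed by 'declared'; c-commands the reflexive within its binding domain — allowed (Principle A).
— Sofia's assistant: object of the matrix clause; c-commands the reflexive but lies outside its binding domain — cannot bind it (Principle A).

Hannah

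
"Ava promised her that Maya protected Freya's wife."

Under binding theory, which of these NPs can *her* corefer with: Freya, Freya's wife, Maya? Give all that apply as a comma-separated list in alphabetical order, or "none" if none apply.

*her* is a pronoun; Principle B requires it to be free in its binding domain — the matrix clause.
— Freya: possessor inside the object DP of the clause headed by 'protected'; is c-commanded by the pronoun; coreference would bind this R-expression — blocked (Principle C).
— Freya's wife: object of the clause headed by 'protected'; is c-commanded by the pronoun; coreference would bind this R-expression — blocked (Principle C).
— Maya: subject of the clause headed by 'protected'; is c-commanded by the pronoun; coreference would bind this R-expression — blocked (Principle C).

none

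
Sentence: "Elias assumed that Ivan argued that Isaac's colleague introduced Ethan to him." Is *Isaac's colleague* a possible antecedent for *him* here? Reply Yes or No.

*him* is a pronoun; Principle B requires it to be free in its binding domain — the clause headed by 'introduced'.
— Isaac's colleague: subject of the clause headed by 'introduced'; c-commands the pronoun within its binding domain — blocked (Principle B).

No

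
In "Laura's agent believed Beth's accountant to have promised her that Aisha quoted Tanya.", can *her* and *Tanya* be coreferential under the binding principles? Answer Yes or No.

*Tanya* is an R-expression; Principle C requires it to be free (not bound by any c-commanding expression).
— her: object of the clause headed by 'promised'; the pronoun c-commands the R-expression — coreference blocked (Principle C).

No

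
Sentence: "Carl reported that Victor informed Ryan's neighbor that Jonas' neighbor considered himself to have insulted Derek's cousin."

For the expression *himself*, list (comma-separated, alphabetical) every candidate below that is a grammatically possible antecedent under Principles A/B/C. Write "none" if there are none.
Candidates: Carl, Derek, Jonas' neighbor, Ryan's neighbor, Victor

*himself* is a reflexive; Principle A requires it to be bound within its binding domain — the clause headed by 'considered'.
— Carl: subject of the matrix clause; c-commands the reflexive but lies outside its binding domain — cannot bind it (Principle A).
— Derek: possessor inside the object DP of the clause headed by 'insulted'; does not c-command the reflexive — cannot bind it (Principle A).
— Jonas' neighbor: subject of the clause headed by 'considered'; c-commands the reflexive within its binding domain — allowed (Principle A).
— Ryan's neighbor: object of the clause headed by 'informed'; c-commands the reflexive but lies outside its binding domain — cannot bind it (Principle A).
— Victor: subject of the clause headed by 'informed'; c-commands the reflexive but lies outside its binding domain — cannot bind it (Principle A).

Jonas' neighbor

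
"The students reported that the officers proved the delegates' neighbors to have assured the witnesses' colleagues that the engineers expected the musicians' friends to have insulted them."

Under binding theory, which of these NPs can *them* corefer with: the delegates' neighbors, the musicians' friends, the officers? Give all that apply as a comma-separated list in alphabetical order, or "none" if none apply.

*them* is a pronoun; Principle B requires it to be free in its binding domain — the clause headed by 'insulted'.
— the delegates' neighbors: subject of the clause headed by 'assured'; c-commands the pronoun but lies outside its binding domain — allowed.
— the musicians' friends: subject of the clause headed by 'insulted'; c-commands the pronoun within its binding domain — blocked (Principle B).
— the officers: subject of the clause headed by 'proved'; c-commands the pronoun but lies outside its binding domain — allowed.

the delegates' neighbors, the officers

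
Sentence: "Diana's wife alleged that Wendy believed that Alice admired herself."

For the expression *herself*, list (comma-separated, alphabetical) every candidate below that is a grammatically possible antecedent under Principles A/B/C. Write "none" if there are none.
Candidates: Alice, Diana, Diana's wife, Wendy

Alice

*herself* is a reflexive; Principle A requires it to be bound within its binding domain — the clause headed by 'admired'.
— Alice: subject of the clause headed by 'admired'; c-commands the reflexive within its binding domain — allowed (Principle A).
— Diana: possessor inside the subject DP of the matrix clause; does not c-command the reflexive — cannot bind it (Principle A).
— Diana's wife: subject of the matrix clause; c-commands the reflexive but lies outside its binding domain — cannot bind it (Principle A).
— Wendy: subject of the clause headed by 'believed'; c-commands the reflexive but lies outside its binding domain — cannot bind it (Principle A).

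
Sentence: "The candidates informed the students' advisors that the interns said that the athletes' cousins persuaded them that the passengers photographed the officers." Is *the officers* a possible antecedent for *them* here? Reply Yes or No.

No

*them* is a pronoun; Principle B requires it to be free in its binding domain — the clause headed by 'persuaded'.
— the officers: object of the clause headed by 'photographed'; is c-commanded by the pronoun; coreference would bind this R-expression — blocked (Principle C).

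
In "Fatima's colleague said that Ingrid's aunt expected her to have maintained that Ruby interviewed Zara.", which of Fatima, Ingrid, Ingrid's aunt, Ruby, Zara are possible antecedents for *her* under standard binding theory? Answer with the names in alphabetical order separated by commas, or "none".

Fatima, Ingrid

*her* is a pronoun; Principle B requires it to be free in its binding domain — the clause headed by 'expected'.
— Fatima: possessor inside the subject DP of the matrix clause; does not c-command the pronoun — Principle B does not apply; allowed.
— Ingrid: possessor inside the subject DP of the clause headed by 'expected'; does not c-command the pronoun — Principle B does not apply; allowed.
— Ingrid's aunt: subject of the clause headed by 'expected'; c-commands the pronoun within its binding domain — blocked (Principle B).
— Ruby: subject of the clause headed by 'interviewed'; is c-commanded by the pronoun; coreference would bind this R-expression — blocked (Principle C).
— Zara: object of the clause headed by 'interviewed'; is c-commanded by the pronoun; coreference would bind this R-expression — blocked (Principle C).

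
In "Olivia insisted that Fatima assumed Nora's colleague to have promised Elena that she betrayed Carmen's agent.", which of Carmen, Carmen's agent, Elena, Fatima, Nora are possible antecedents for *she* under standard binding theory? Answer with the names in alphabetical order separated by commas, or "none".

Elena, Fatima, Nora

*she* is a pronoun; Principle B requires it to be free in its binding domain — the clause headed by 'betrayed'.
— Carmen: possessor inside the object DP of the clause headed by 'betrayed'; is c-commanded by the pronoun; coreference would bind this R-expression — blocked (Principle C).
— Carmen's agent: object of the clause headed by 'betrayed'; is c-commanded by the pronoun; coreference would bind this R-expression — blocked (Principle C).
— Elena: object of the clause headed by 'promised'; c-commands the pronoun but lies outside its binding domain — allowed.
— Fatima: subject of the clause headed by 'assumed'; c-commands the pronoun but lies outside its binding domain — allowed.
— Nora: possessor inside the subject DP of the clause headed by 'promised'; does not c-command the pronoun — Principle B does not apply; allowed.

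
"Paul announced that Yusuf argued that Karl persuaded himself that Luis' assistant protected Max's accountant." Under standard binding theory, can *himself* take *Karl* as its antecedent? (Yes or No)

Yes

*himself* is a reflexive; Principle A requires it to be bound within its binding domain — the clause headed by 'persuaded'.
— Karl: subject of the clause headed by 'persuaded'; c-commands the reflexive within its binding domain — allowed (Principle A).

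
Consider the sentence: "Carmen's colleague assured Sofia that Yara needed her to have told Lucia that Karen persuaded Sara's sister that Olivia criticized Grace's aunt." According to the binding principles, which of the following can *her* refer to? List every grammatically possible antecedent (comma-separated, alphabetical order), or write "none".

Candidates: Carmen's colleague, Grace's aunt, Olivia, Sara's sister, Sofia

*her* is a pronoun; Principle B requires it to be free in its binding domain — the clause headed by 'needed'.
— Carmen's colleague: subject of the matrix clause; c-commands the pronoun but lies outside its binding domain — allowed.
— Grace's aunt: object of the clause headed by 'criticized'; is c-commanded by the pronoun; coreference would bind this R-expression — blocked (Principle C).
— Olivia: subject of the clause headed by 'criticized'; is c-commanded by the pronoun; coreference would bind this R-expression — blocked (Principle C).
— Sara's sister: object of the clause headed by 'persuaded'; is c-commanded by the pronoun; coreference would bind this R-expression — blocked (Principle C).
— Sofia: object of the matrix clause; c-commands the pronoun but lies outside its binding domain — allowed.

Carmen's colleague, Sofia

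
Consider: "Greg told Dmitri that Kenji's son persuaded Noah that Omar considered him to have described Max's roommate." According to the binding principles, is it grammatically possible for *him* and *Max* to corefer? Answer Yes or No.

No

*him* is a pronoun; Principle B requires it to be free in its binding domain — the clause headed by 'considered'.
— Max: possessor inside the object DP of the clause headed by 'described'; is c-commanded by the pronoun; coreference would bind this R-expression — blocked (Principle C).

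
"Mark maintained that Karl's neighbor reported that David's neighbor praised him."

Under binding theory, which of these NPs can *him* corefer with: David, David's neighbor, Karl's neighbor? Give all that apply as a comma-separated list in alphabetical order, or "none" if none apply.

*him* is a pronoun; Principle B requires it to be free in its binding domain — the clause headed by 'praised'.
— David: possessor inside the subject DP of the clause headed by 'praised'; does not c-command the pronoun — Principle B does not apply; allowed.
— David's neighbor: subject of the clause headed by 'praised'; c-commands the pronoun within its binding domain — blocked (Principle B).
— Karl's neighbor: subject of the clause headed by 'reported'; c-commands the pronoun but lies outside its binding domain — allowed.

David, Karl's neighbor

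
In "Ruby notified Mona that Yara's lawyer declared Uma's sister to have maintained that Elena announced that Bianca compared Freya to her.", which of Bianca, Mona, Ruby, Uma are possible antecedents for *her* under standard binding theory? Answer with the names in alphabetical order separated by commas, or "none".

*her* is a pronoun; Principle B requires it to be free in its binding domain — the clause headed by 'compared'.
— Bianca: subject of the clause headed by 'compared'; c-commands the pronoun within its binding domain — blocked (Principle B).
— Mona: object of the matrix clause; c-commands the pronoun but lies outside its binding domain — allowed.
— Ruby: subject of the matrix clause; c-commands the pronoun but lies outside its binding domain — allowed.
— Uma: possessor inside the subject DP of the clause headed by 'maintained'; does not c-command the pronoun — Principle B does not apply; allowed.

Mona, Ruby, Uma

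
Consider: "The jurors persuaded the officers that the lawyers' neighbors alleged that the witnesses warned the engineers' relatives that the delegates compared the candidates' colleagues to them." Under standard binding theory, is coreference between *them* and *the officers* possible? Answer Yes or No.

*the officers* is an R-expression; Principle C requires it to be free (not bound by any c-commanding expression).
— them: second object of the clause headed by 'compared'; the pronoun does not c-command the R-expression — coreference allowed.

Yes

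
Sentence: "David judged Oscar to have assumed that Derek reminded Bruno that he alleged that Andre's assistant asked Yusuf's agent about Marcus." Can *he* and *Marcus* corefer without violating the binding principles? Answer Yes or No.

*Marcus* is an R-expression; Principle C requires it to be free (not bound by any c-commanding expression).
— he: subject of the clause headed by 'alleged'; the pronoun c-commands the R-expression — coreference blocked (Principle C).

No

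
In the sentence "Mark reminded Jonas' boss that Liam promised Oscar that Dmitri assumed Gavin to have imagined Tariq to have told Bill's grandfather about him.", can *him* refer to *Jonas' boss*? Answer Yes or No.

*him* is a pronoun; Principle B requires it to be free in its binding domain — the clause headed by 'told'.
— Jonas' boss: object of the matrix clause; c-commands the pronoun but lies outside its binding domain — allowed.

Yes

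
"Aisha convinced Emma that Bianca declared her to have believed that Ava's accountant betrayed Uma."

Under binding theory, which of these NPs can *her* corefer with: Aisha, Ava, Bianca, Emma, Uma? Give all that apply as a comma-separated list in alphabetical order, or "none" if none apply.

Aisha, Emma

*her* is a pronoun; Principle B requires it to be free in its binding domain — the clause headed by 'declared'.
— Aisha: subject of the matrix clause; c-commands the pronoun but lies outside its binding domain — allowed.
— Ava: possessor inside the subject DP of the clause headed by 'betrayed'; is c-commanded by the pronoun; coreference would bind this R-expression — blocked (Principle C).
— Bianca: subject of the clause headed by 'declared'; c-commands the pronoun within its binding domain — blocked (Principle B).
— Emma: object of the matrix clause; c-commands the pronoun but lies outside its binding domain — allowed.
— Uma: object of the clause headed by 'betrayed'; is c-commanded by the pronoun; coreference would bind this R-expression — blocked (Principle C).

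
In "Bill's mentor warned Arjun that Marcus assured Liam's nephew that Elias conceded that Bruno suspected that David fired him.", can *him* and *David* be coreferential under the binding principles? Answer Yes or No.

No

*David* is an R-expression; Principle C requires it to be free (not bound by any c-commanding expression).
— him: object of the clause headed by 'fired'; the R-expression locally c-commands the pronoun — coreference blocked (Principle B on the pronoun).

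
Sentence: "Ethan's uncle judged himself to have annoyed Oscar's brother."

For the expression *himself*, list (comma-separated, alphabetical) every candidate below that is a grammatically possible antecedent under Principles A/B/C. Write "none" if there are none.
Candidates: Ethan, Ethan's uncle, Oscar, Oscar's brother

Ethan's uncle

*himself* is a reflexive; Principle A requires it to be bound within its binding domain — the matrix clause.
— Ethan: possessor inside the subject DP of the matrix clause; does not c-command the reflexive — cannot bind it (Principle A).
— Ethan's uncle: subject of the matrix clause; c-commands the reflexive within its binding domain — allowed (Principle A).
— Oscar: possessor inside the object DP of the clause headed by 'annoyed'; does not c-command the reflexive — cannot bind it (Principle A).
— Oscar's brother: object of the clause headed by 'annoyed'; does not c-command the reflexive — cannot bind it (Principle A).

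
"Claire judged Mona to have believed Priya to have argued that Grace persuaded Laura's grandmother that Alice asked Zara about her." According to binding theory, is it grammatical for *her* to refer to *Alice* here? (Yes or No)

*Alice* is an R-expression; Principle C requires it to be free (not bound by any c-commanding expression).
— her: second object of the clause headed by 'asked'; the R-expression locally c-commands the pronoun — coreference blocked (Principle B on the pronoun).

No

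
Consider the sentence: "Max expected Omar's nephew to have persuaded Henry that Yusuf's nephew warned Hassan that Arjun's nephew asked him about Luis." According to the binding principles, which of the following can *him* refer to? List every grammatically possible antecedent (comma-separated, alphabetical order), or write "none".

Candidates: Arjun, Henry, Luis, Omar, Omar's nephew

Arjun, Henry, Omar, Omar's nephew

*him* is a pronoun; Principle B requires it to be free in its binding domain — the clause headed by 'asked'.
— Arjun: possessor inside the subject DP of the clause headed by 'asked'; does not c-command the pronoun — Principle B does not apply; allowed.
— Henry: object of the clause headed by 'persuaded'; c-commands the pronoun but lies outside its binding domain — allowed.
— Luis: second object of the clause headed by 'asked'; is c-commanded by the pronoun; coreference would bind this R-expression — blocked (Principle C).
— Omar: possessor inside the subject DP of the clause headed by 'persuaded'; does not c-command the pronoun — Principle B does not apply; allowed.
— Omar's nephew: subject of the clause headed by 'persuaded'; c-commands the pronoun but lies outside its binding domain — allowed.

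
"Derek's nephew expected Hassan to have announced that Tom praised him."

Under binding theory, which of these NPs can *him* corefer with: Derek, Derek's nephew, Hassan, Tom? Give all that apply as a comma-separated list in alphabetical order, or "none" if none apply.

*him* is a pronoun; Principle B requires it to be free in its binding domain — the clause headed by 'praised'.
— Derek: possessor inside the subject DP of the matrix clause; does not c-command the pronoun — Principle B does not apply; allowed.
— Derek's nephew: subject of the matrix clause; c-commands the pronoun but lies outside its binding domain — allowed.
— Hassan: subject of the clause headed by 'announced'; c-commands the pronoun but lies outside its binding domain — allowed.
— Tom: subject of the clause headed by 'praised'; c-commands the pronoun within its binding domain — blocked (Principle B).

Derek, Derek's nephew, Hassan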